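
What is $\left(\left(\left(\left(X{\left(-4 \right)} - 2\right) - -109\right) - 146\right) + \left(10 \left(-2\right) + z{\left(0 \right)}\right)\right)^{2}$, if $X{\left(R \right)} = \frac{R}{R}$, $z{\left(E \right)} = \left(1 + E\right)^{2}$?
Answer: $3249$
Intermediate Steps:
$X{\left(R \right)} = 1$
$\left(\left(\left(\left(X{\left(-4 \right)} - 2\right) - -109\right) - 146\right) + \left(10 \left(-2\right) + z{\left(0 \right)}\right)\right)^{2} = \left(\left(\left(\left(1 - 2\right) - -109\right) - 146\right) + \left(10 \left(-2\right) + \left(1 + 0\right)^{2}\right)\right)^{2} = \left(\left(\left(\left(1 - 2\right) + 109\right) - 146\right) - \left(20 - 1^{2}\right)\right)^{2} = \left(\left(\left(-1 + 109\right) - 146\right) + \left(-20 + 1\right)\right)^{2} = \left(\left(108 - 146\right) - 19\right)^{2} = \left(-38 - 19\right)^{2} = \left(-57\right)^{2} = 3249$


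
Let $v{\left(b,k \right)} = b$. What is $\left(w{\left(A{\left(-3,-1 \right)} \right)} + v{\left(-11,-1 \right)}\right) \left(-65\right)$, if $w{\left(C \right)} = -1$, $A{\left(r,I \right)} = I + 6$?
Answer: $780$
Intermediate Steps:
$A{\left(r,I \right)} = 6 + I$
$\left(w{\left(A{\left(-3,-1 \right)} \right)} + v{\left(-11,-1 \right)}\right) \left(-65\right) = \left(-1 - 11\right) \left(-65\right) = \left(-12\right) \left(-65\right) = 780$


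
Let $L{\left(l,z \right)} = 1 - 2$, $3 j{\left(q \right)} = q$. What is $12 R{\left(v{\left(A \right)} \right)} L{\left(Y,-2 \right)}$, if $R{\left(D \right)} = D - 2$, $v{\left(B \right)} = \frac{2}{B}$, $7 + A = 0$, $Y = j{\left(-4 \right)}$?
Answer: $\frac{192}{7} \approx 27.429$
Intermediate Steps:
$j{\left(q \right)} = \frac{q}{3}$
$Y = - \frac{4}{3}$ ($Y = \frac{1}{3} \left(-4\right) = - \frac{4}{3} \approx -1.3333$)
$L{\left(l,z \right)} = -1$
$A = -7$ ($A = -7 + 0 = -7$)
$R{\left(D \right)} = -2 + D$ ($R{\left(D \right)} = D - 2 = -2 + D$)
$12 R{\left(v{\left(A \right)} \right)} L{\left(Y,-2 \right)} = 12 \left(-2 + \frac{2}{-7}\right) \left(-1\right) = 12 \left(-2 + 2 \left(- \frac{1}{7}\right)\right) \left(-1\right) = 12 \left(-2 - \frac{2}{7}\right) \left(-1\right) = 12 \left(- \frac{16}{7}\right) \left(-1\right) = \left(- \frac{192}{7}\right) \left(-1\right) = \frac{192}{7}$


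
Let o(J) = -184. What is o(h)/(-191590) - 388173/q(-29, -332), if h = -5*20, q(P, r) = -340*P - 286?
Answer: -1616702249/39875710 ≈ -40.544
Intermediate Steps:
q(P, r) = -286 - 340*P
h = -100
o(h)/(-191590) - 388173/q(-29, -332) = -184/(-191590) - 388173/(-286 - 340*(-29)) = -184*(-1/191590) - 388173/(-286 + 9860) = 4/4165 - 388173/9574 = -1616702249/39875710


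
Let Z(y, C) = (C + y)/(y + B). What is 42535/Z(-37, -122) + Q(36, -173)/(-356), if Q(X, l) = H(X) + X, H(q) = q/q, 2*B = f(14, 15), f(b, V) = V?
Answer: 446696687/56604 ≈ 7891.6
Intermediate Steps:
B = 15/2 (B = (½)*15 = 15/2 ≈ 7.5000)
H(q) = 1
Q(X, l) = 1 + X
Z(y, C) = (C + y)/(15/2 + y) (Z(y, C) = (C + y)/(y + 15/2) = (C + y)/(15/2 + y))
42535/Z(-37, -122) + Q(36, -173)/(-356) = 42535/((2*(-122 - 37)/(15 + 2*(-37)))) + (1 + 36)/(-356) = 42535/((2*(-159)/(15 - 74))) + 37*(-1/356) = 42535/((2*(-159)/(-59))) - 37/356 = 42535/((2*(-1/59)*(-159))) - 37/356 = 42535/(318/59) - 37/356 = 42535*(59/318) - 37/356 = 2509565/318 - 37/356 = 446696687/56604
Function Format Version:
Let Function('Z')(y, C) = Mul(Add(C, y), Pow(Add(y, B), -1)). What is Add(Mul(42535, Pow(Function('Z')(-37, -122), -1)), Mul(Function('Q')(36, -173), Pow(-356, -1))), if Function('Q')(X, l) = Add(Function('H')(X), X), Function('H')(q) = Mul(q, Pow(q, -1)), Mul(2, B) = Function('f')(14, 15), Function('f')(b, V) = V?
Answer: Rational(446696687, 56604) ≈ 7891.6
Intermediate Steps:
B = Rational(15, 2) (B = Mul(Rational(1, 2), 15) = Rational(15, 2) ≈ 7.5000)
Function('H')(q) = 1
Function('Q')(X, l) = Add(1, X)
Function('Z')(y, C) = Mul(Pow(Add(Rational(15, 2), y), -1), Add(C, y)) (Function('Z')(y, C) = Mul(Add(C, y), Pow(Add(y, Rational(15, 2)), -1)) = Mul(Add(C, y), Pow(Add(Rational(15, 2), y), -1)) = Mul(Pow(Add(Rational(15, 2), y), -1), Add(C, y)))
Add(Mul(42535, Pow(Function('Z')(-37, -122), -1)), Mul(Function('Q')(36, -173), Pow(-356, -1))) = Add(Mul(42535, Pow(Mul(2, Pow(Add(15, Mul(2, -37)), -1), Add(-122, -37)), -1)), Mul(Add(1, 36), Pow(-356, -1))) = Add(Mul(42535, Pow(Mul(2, Pow(Add(15, -74), -1), -159), -1)), Mul(37, Rational(-1, 356))) = Add(Mul(42535, Pow(Mul(2, Pow(-59, -1), -159), -1)), Rational(-37, 356)) = Add(Mul(42535, Pow(Mul(2, Rational(-1, 59), -159), -1)), Rational(-37, 356)) = Add(Mul(42535, Pow(Rational(318, 59), -1)), Rational(-37, 356)) = Add(Mul(42535, Rational(59, 318)), Rational(-37, 356)) = Add(Rational(2509565, 318), Rational(-37, 356)) = Rational(446696687, 56604)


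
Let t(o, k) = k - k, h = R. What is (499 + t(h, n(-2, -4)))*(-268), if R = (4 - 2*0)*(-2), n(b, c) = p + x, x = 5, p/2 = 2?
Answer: -133732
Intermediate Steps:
p = 4 (p = 2*2 = 4)
n(b, c) = 9 (n(b, c) = 4 + 5 = 9)
R = -8 (R = (4 + 0)*(-2) = 4*(-2) = -8)
h = -8
t(o, k) = 0
(499 + t(h, n(-2, -4)))*(-268) = (499 + 0)*(-268) = 499*(-268) = -133732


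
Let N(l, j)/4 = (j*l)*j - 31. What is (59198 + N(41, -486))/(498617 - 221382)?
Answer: 5542174/39605 ≈ 139.94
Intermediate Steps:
N(l, j) = -124 + 4*l*j² (N(l, j) = 4*((j*l)*j - 31) = 4*(l*j² - 31) = 4*(-31 + l*j²) = -124 + 4*l*j²)
(59198 + N(41, -486))/(498617 - 221382) = (59198 + (-124 + 4*41*(-486)²))/(498617 - 221382) = (59198 + (-124 + 4*41*236196))/277235 = (59198 + (-124 + 38736144))*(1/277235) = (59198 + 38736020)*(1/277235) = 38795218*(1/277235) = 5542174/39605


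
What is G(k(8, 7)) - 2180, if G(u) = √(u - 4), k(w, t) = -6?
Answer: -2180 + I*√10 ≈ -2180.0 + 3.1623*I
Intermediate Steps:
G(u) = √(-4 + u)
G(k(8, 7)) - 2180 = √(-4 - 6) - 2180 = √(-10) - 2180 = I*√10 - 2180 = -2180 + I*√10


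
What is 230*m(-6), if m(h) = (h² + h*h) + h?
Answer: 15180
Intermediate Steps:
m(h) = h + 2*h² (m(h) = (h² + h²) + h = 2*h² + h = h + 2*h²)
230*m(-6) = 230*(-6*(1 + 2*(-6))) = 230*(-6*(1 - 12)) = 230*(-6*(-11)) = 230*66 = 15180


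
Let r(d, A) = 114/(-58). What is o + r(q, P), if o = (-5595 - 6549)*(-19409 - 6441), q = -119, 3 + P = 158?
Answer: 9103749543/29 ≈ 3.1392e+8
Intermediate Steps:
P = 155 (P = -3 + 158 = 155)
r(d, A) = -57/29 (r(d, A) = 114*(-1/58) = -57/29)
o = 313922400 (o = -12144*(-25850) = 313922400)
o + r(q, P) = 313922400 - 57/29 = 9103749543/29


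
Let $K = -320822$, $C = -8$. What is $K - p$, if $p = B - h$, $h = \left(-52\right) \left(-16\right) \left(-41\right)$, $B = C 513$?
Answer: $-350830$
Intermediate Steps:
$B = -4104$ ($B = \left(-8\right) 513 = -4104$)
$h = -34112$ ($h = 832 \left(-41\right) = -34112$)
$p = 30008$ ($p = -4104 - -34112 = -4104 + 34112 = 30008$)
$K - p = -320822 - 30008 = -350830$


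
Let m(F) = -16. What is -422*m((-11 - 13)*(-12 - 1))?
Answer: 6752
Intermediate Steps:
-422*m((-11 - 13)*(-12 - 1)) = -422*(-16) = 6752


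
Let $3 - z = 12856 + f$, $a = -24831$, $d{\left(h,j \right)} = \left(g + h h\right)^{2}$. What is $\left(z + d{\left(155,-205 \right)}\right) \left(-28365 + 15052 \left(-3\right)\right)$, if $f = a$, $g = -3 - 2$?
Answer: $-42419586202938$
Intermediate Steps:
$g = -5$ ($g = -3 - 2 = -5$)
$d{\left(h,j \right)} = \left(-5 + h^{2}\right)^{2}$ ($d{\left(h,j \right)} = \left(-5 + h h\right)^{2} = \left(-5 + h^{2}\right)^{2}$)
$f = -24831$
$z = 11978$ ($z = 3 - \left(12856 - 24831\right) = 3 - -11975 = 3 + 11975 = 11978$)
$\left(z + d{\left(155,-205 \right)}\right) \left(-28365 + 15052 \left(-3\right)\right) = \left(11978 + \left(-5 + 155^{2}\right)^{2}\right) \left(-28365 + 15052 \left(-3\right)\right) = \left(11978 + \left(-5 + 24025\right)^{2}\right) \left(-28365 - 45156\right) = \left(11978 + 24020^{2}\right) \left(-73521\right) = \left(11978 + 576960400\right) \left(-73521\right) = 576972378 \left(-73521\right) = -42419586202938$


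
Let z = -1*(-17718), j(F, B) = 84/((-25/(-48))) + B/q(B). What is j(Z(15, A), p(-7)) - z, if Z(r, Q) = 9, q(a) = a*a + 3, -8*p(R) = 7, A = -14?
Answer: -105780638/6025 ≈ -17557.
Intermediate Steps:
p(R) = -7/8 (p(R) = -1/8*7 = -7/8)
q(a) = 3 + a**2 (q(a) = a**2 + 3 = 3 + a**2)
j(F, B) = 4032/25 + B/(3 + B**2) (j(F, B) = 84/((-25/(-48))) + B/(3 + B**2) = 84/((-25*(-1/48))) + B/(3 + B**2) = 84/(25/48) + B/(3 + B**2) = 84*(48/25) + B/(3 + B**2) = 4032/25 + B/(3 + B**2))
z = 17718
j(Z(15, A), p(-7)) - z = (4032/25 - 7/(8*(3 + (-7/8)**2))) - 1*17718 = (4032/25 - 7/(8*(3 + 49/64))) - 17718 = (4032/25 - 7/(8*241/64)) - 17718 = (4032/25 - 7/8*64/241) - 17718 = (4032/25 - 56/241) - 17718 = 970312/6025 - 17718 = -105780638/6025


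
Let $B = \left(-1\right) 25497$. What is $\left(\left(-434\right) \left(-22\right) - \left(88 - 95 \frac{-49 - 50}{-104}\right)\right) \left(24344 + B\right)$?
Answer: $- \frac{1145211485}{104} \approx -1.1012 \cdot 10^{7}$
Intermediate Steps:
$B = -25497$
$\left(\left(-434\right) \left(-22\right) - \left(88 - 95 \frac{-49 - 50}{-104}\right)\right) \left(24344 + B\right) = \left(\left(-434\right) \left(-22\right) - \left(88 - 95 \frac{-49 - 50}{-104}\right)\right) \left(24344 - 25497\right) = \left(9548 - \left(88 - 95 \left(-49 - 50\right) \left(- \frac{1}{104}\right)\right)\right) \left(-1153\right) = \left(9548 - \left(88 - 95 \left(\left(-99\right) \left(- \frac{1}{104}\right)\right)\right)\right) \left(-1153\right) = \left(9548 + \left(-88 + 95 \cdot \frac{99}{104}\right)\right) \left(-1153\right) = \left(9548 + \left(-88 + \frac{9405}{104}\right)\right) \left(-1153\right) = \left(9548 + \frac{253}{104}\right) \left(-1153\right) = \frac{993245}{104} \left(-1153\right) = - \frac{1145211485}{104}$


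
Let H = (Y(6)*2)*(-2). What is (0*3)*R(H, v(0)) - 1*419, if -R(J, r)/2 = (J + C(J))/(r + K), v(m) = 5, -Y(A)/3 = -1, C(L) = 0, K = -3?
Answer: -419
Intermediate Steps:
Y(A) = 3 (Y(A) = -3*(-1) = 3)
H = -12 (H = (3*2)*(-2) = 6*(-2) = -12)
R(J, r) = -2*J/(-3 + r) (R(J, r) = -2*(J + 0)/(r - 3) = -2*J/(-3 + r))
(0*3)*R(H, v(0)) - 1*419 = (0*3)*(-2*(-12)/(-3 + 5)) - 1*419 = 0*(-2*(-12)/2) - 419 = 0*(-2*(-12)*½) - 419 = 0*12 - 419 = 0 - 419 = -419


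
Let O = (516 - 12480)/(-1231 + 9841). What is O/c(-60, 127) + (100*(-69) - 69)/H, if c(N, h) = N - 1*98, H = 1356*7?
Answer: -37170341/51240980 ≈ -0.72540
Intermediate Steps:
O = -1994/1435 (O = -11964/8610 = -11964*1/8610 = -1994/1435 ≈ -1.3895)
H = 9492
c(N, h) = -98 + N (c(N, h) = N - 98 = -98 + N)
O/c(-60, 127) + (100*(-69) - 69)/H = -1994/(1435*(-98 - 60)) + (100*(-69) - 69)/9492 = -1994/1435/(-158) + (-6900 - 69)*(1/9492) = -1994/1435*(-1/158) - 6969*1/9492 = 997/113365 - 2323/3164 = -37170341/51240980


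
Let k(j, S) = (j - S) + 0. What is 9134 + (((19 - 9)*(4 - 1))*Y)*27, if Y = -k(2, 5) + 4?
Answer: 14804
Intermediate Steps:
k(j, S) = j - S
Y = 7 (Y = -(2 - 1*5) + 4 = -(2 - 5) + 4 = -1*(-3) + 4 = 3 + 4 = 7)
9134 + (((19 - 9)*(4 - 1))*Y)*27 = 9134 + (((19 - 9)*(4 - 1))*7)*27 = 9134 + ((10*3)*7)*27 = 9134 + (30*7)*27 = 9134 + 210*27 = 9134 + 5670 = 14804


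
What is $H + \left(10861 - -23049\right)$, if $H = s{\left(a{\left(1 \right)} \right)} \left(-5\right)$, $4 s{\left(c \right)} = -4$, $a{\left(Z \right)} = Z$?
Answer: $33915$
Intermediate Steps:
$s{\left(c \right)} = -1$ ($s{\left(c \right)} = \frac{1}{4} \left(-4\right) = -1$)
$H = 5$ ($H = \left(-1\right) \left(-5\right) = 5$)
$H + \left(10861 - -23049\right) = 5 + \left(10861 - -23049\right) = 5 + \left(10861 + 23049\right) = 5 + 33910 = 33915$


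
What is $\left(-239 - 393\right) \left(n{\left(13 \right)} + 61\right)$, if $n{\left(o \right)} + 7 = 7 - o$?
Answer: $-30336$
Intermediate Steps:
$n{\left(o \right)} = - o$ ($n{\left(o \right)} = -7 - \left(-7 + o\right) = - o$)
$\left(-239 - 393\right) \left(n{\left(13 \right)} + 61\right) = \left(-239 - 393\right) \left(\left(-1\right) 13 + 61\right) = - 632 \left(-13 + 61\right) = \left(-632\right) 48 = -30336$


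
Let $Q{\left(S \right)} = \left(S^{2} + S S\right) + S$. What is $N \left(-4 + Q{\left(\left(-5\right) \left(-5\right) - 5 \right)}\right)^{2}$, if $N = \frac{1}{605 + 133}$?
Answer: $\frac{36992}{41} \approx 902.24$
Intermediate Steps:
$Q{\left(S \right)} = S + 2 S^{2}$ ($Q{\left(S \right)} = \left(S^{2} + S^{2}\right) + S = 2 S^{2} + S = S + 2 S^{2}$)
$N = \frac{1}{738} \approx 0.001355$
$N \left(-4 + Q{\left(\left(-5\right) \left(-5\right) - 5 \right)}\right)^{2} = \frac{\left(-4 + \left(\left(-5\right) \left(-5\right) - 5\right) \left(1 + 2 \left(\left(-5\right) \left(-5\right) - 5\right)\right)\right)^{2}}{738} = \frac{\left(-4 + \left(25 - 5\right) \left(1 + 2 \left(25 - 5\right)\right)\right)^{2}}{738} = \frac{\left(-4 + 20 \left(1 + 2 \cdot 20\right)\right)^{2}}{738} = \frac{\left(-4 + 20 \left(1 + 40\right)\right)^{2}}{738} = \frac{\left(-4 + 20 \cdot 41\right)^{2}}{738} = \frac{\left(-4 + 820\right)^{2}}{738} = \frac{816^{2}}{738} = \frac{1}{738} \cdot 665856 = \frac{36992}{41}$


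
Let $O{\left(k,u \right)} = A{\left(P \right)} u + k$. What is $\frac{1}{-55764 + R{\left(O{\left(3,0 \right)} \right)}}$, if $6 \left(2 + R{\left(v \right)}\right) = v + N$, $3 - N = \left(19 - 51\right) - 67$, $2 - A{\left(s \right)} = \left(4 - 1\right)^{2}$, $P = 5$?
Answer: $- \frac{2}{111497} \approx -1.7938 \cdot 10^{-5}$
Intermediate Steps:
$A{\left(s \right)} = -7$ ($A{\left(s \right)} = 2 - \left(4 - 1\right)^{2} = 2 - 3^{2} = 2 - 9 = -7$)
$O{\left(k,u \right)} = k - 7 u$ ($O{\left(k,u \right)} = - 7 u + k = k - 7 u$)
$N = 102$ ($N = 3 - \left(\left(19 - 51\right) - 67\right) = 3 - \left(-32 - 67\right) = 3 - -99 = 3 + 99 = 102$)
$R{\left(v \right)} = 15 + \frac{v}{6}$ ($R{\left(v \right)} = -2 + \frac{v + 102}{6} = -2 + \frac{102 + v}{6} = -2 + \left(17 + \frac{v}{6}\right) = 15 + \frac{v}{6}$)
$\frac{1}{-55764 + R{\left(O{\left(3,0 \right)} \right)}} = \frac{1}{-55764 + \left(15 + \frac{3 - 0}{6}\right)} = \frac{1}{-55764 + \left(15 + \frac{3 + 0}{6}\right)} = \frac{1}{-55764 + \left(15 + \frac{1}{6} \cdot 3\right)} = \frac{1}{-55764 + \left(15 + \frac{1}{2}\right)} = \frac{1}{-55764 + \frac{31}{2}} = \frac{1}{- \frac{111497}{2}} = - \frac{2}{111497}$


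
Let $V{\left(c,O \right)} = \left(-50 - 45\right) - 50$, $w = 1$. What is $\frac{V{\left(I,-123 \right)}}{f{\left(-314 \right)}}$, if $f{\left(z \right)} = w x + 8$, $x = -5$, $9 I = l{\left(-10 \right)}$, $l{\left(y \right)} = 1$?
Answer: $- \frac{145}{3} \approx -48.333$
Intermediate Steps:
$I = \frac{1}{9}$ ($I = \frac{1}{9} \cdot 1 = \frac{1}{9} \approx 0.11111$)
$V{\left(c,O \right)} = -145$ ($V{\left(c,O \right)} = -95 - 50 = -145$)
$f{\left(z \right)} = 3$ ($f{\left(z \right)} = 1 \left(-5\right) + 8 = -5 + 8 = 3$)
$\frac{V{\left(I,-123 \right)}}{f{\left(-314 \right)}} = - \frac{145}{3}$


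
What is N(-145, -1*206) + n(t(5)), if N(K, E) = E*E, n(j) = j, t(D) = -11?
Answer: 42425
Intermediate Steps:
N(K, E) = E**2
N(-145, -1*206) + n(t(5)) = (-1*206)**2 - 11 = (-206)**2 - 11 = 42436 - 11 = 42425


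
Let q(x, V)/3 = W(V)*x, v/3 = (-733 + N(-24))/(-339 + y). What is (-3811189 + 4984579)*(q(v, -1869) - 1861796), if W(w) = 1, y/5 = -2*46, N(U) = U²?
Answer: -1745503975943490/799 ≈ -2.1846e+12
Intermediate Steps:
y = -460 (y = 5*(-2*46) = 5*(-92) = -460)
v = 471/799 (v = 3*((-733 + (-24)²)/(-339 - 460)) = 3*((-733 + 576)/(-799)) = 3*(-157*(-1/799)) = 3*(157/799) = 471/799 ≈ 0.58949)
q(x, V) = 3*x (q(x, V) = 3*(1*x) = 3*x)
(-3811189 + 4984579)*(q(v, -1869) - 1861796) = (-3811189 + 4984579)*(3*(471/799) - 1861796) = 1173390*(1413/799 - 1861796) = 1173390*(-1487573591/799) = -1745503975943490/799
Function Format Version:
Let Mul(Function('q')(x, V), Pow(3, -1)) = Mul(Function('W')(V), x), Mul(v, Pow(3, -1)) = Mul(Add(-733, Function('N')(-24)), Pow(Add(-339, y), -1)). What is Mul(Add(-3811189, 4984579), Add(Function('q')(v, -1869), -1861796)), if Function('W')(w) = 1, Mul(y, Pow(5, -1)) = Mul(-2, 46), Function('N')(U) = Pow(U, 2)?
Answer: Rational(-1745503975943490, 799) ≈ -2.1846e+12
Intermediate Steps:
y = -460 (y = Mul(5, Mul(-2, 46)) = Mul(5, -92) = -460)
v = Rational(471, 799) (v = Mul(3, Mul(Add(-733, Pow(-24, 2)), Pow(Add(-339, -460), -1))) = Mul(3, Mul(Add(-733, 576), Pow(-799, -1))) = Mul(3, Mul(-157, Rational(-1, 799))) = Mul(3, Rational(157, 799)) = Rational(471, 799) ≈ 0.58949)
Function('q')(x, V) = Mul(3, x) (Function('q')(x, V) = Mul(3, Mul(1, x)) = Mul(3, x))
Mul(Add(-3811189, 4984579), Add(Function('q')(v, -1869), -1861796)) = Mul(Add(-3811189, 4984579), Add(Mul(3, Rational(471, 799)), -1861796)) = Mul(1173390, Add(Rational(1413, 799), -1861796)) = Mul(1173390, Rational(-1487573591, 799)) = Rational(-1745503975943490, 799)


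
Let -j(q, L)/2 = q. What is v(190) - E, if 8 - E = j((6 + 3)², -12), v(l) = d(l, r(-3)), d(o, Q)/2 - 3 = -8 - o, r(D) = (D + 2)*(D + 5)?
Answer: -560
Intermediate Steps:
r(D) = (2 + D)*(5 + D)
d(o, Q) = -10 - 2*o (d(o, Q) = 6 + 2*(-8 - o) = 6 + (-16 - 2*o) = -10 - 2*o)
v(l) = -10 - 2*l
j(q, L) = -2*q
E = 170 (E = 8 - (-2)*(6 + 3)² = 8 - (-2)*9² = 8 - (-2)*81 = 8 - 1*(-162) = 8 + 162 = 170)
v(190) - E = (-10 - 2*190) - 1*170 = (-10 - 380) - 170 = -390 - 170 = -560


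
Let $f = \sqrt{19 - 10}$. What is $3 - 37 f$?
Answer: $-108$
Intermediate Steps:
$f = 3$ ($f = \sqrt{9} = 3$)
$3 - 37 f = 3 - 111 = -108$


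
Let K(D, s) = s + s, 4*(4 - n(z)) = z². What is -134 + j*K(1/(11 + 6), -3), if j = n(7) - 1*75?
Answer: 731/2 ≈ 365.50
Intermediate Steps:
n(z) = 4 - z²/4
j = -333/4 (j = (4 - ¼*7²) - 1*75 = (4 - ¼*49) - 75 = (4 - 49/4) - 75 = -33/4 - 75 = -333/4 ≈ -83.250)
K(D, s) = 2*s
-134 + j*K(1/(11 + 6), -3) = -134 - 333*(-3)/2 = -134 - 333/4*(-6) = -134 + 999/2 = 731/2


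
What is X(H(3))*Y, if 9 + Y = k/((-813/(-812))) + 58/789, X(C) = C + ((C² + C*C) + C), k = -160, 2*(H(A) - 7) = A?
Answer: -3884356333/142546 ≈ -27250.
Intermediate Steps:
H(A) = 7 + A/2
X(C) = 2*C + 2*C² (X(C) = C + ((C² + C²) + C) = C + (2*C² + C) = C + (C + 2*C²) = 2*C + 2*C²)
Y = -12025871/71273 (Y = -9 + (-160/((-813/(-812))) + 58/789) = -9 + (-160/((-813*(-1/812))) + 58*(1/789)) = -9 + (-160/813/812 + 58/789) = -9 + (-160*812/813 + 58/789) = -9 + (-129920/813 + 58/789) = -9 - 11384414/71273 = -12025871/71273 ≈ -168.73)
X(H(3))*Y = (2*(7 + (½)*3)*(1 + (7 + (½)*3)))*(-12025871/71273) = (2*(7 + 3/2)*(1 + (7 + 3/2)))*(-12025871/71273) = (2*(17/2)*(1 + 17/2))*(-12025871/71273) = (2*(17/2)*(19/2))*(-12025871/71273) = (323/2)*(-12025871/71273) = -3884356333/142546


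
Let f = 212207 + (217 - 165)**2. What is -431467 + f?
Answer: -216556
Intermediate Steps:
f = 214911 (f = 212207 + 52**2 = 212207 + 2704 = 214911)
-431467 + f = -431467 + 214911 = -216556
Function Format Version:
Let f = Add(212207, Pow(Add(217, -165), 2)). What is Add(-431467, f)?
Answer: -216556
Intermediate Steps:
f = 214911 (f = Add(212207, Pow(52, 2)) = Add(212207, 2704) = 214911)
Add(-431467, f) = Add(-431467, 214911) = -216556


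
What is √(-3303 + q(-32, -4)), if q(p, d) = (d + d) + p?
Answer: I*√3343 ≈ 57.819*I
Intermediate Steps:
q(p, d) = p + 2*d (q(p, d) = 2*d + p = p + 2*d)
√(-3303 + q(-32, -4)) = √(-3303 + (-32 + 2*(-4))) = √(-3303 + (-32 - 8)) = √(-3303 - 40) = √(-3343) = I*√3343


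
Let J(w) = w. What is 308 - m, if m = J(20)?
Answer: 288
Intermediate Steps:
m = 20
308 - m = 308 - 1*20 = 308 - 20 = 288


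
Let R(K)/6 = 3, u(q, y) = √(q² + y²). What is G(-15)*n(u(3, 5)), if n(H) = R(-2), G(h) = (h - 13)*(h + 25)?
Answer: -5040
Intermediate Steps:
R(K) = 18 (R(K) = 6*3 = 18)
G(h) = (-13 + h)*(25 + h)
n(H) = 18
G(-15)*n(u(3, 5)) = (-325 + (-15)² + 12*(-15))*18 = (-325 + 225 - 180)*18 = -280*18 = -5040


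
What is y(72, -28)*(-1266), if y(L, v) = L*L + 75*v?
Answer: -3904344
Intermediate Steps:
y(L, v) = L² + 75*v
y(72, -28)*(-1266) = (72² + 75*(-28))*(-1266) = (5184 - 2100)*(-1266) = 3084*(-1266) = -3904344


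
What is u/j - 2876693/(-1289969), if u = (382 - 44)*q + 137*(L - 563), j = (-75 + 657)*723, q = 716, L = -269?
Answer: 687809565977/271400447817 ≈ 2.5343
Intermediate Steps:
j = 420786 (j = 582*723 = 420786)
u = 128024 (u = (382 - 44)*716 + 137*(-269 - 563) = 338*716 + 137*(-832) = 242008 - 113984 = 128024)
u/j - 2876693/(-1289969) = 128024/420786 - 2876693/(-1289969) = 128024*(1/420786) - 2876693*(-1/1289969) = 64012/210393 + 2876693/1289969 = 687809565977/271400447817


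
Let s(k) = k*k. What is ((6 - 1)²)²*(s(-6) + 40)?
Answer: 47500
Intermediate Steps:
s(k) = k²
((6 - 1)²)²*(s(-6) + 40) = ((6 - 1)²)²*((-6)² + 40) = (5²)²*(36 + 40) = 25²*76 = 625*76 = 47500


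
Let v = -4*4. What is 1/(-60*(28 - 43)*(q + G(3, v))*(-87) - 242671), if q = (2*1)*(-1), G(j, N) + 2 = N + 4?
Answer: 1/1010129 ≈ 9.8997e-7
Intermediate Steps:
v = -16
G(j, N) = 2 + N (G(j, N) = -2 + (N + 4) = -2 + (4 + N) = 2 + N)
q = -2 (q = 2*(-1) = -2)
1/(-60*(28 - 43)*(q + G(3, v))*(-87) - 242671) = 1/(-60*(28 - 43)*(-2 + (2 - 16))*(-87) - 242671) = 1/(-(-900)*(-2 - 14)*(-87) - 242671) = 1/(-(-900)*(-16)*(-87) - 242671) = 1/(-60*240*(-87) - 242671) = 1/(-14400*(-87) - 242671) = 1/(1252800 - 242671) = 1/1010129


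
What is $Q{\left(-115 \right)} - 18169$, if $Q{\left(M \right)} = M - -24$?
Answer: $-18260$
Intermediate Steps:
$Q{\left(M \right)} = 24 + M$ ($Q{\left(M \right)} = M + 24 = 24 + M$)
$Q{\left(-115 \right)} - 18169 = \left(24 - 115\right) - 18169 = -91 - 18169 = -18260$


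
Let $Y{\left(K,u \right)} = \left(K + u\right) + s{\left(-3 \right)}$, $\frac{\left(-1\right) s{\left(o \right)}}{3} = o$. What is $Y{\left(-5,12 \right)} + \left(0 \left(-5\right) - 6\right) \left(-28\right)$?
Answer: $184$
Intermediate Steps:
$s{\left(o \right)} = - 3 o$
$Y{\left(K,u \right)} = 9 + K + u$ ($Y{\left(K,u \right)} = \left(K + u\right) - -9 = \left(K + u\right) + 9 = 9 + K + u$)
$Y{\left(-5,12 \right)} + \left(0 \left(-5\right) - 6\right) \left(-28\right) = \left(9 - 5 + 12\right) + \left(0 \left(-5\right) - 6\right) \left(-28\right) = 16 + \left(0 - 6\right) \left(-28\right) = 16 - -168 = 16 + 168 = 184$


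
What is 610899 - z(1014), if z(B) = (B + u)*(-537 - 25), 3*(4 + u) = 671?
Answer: 3912659/3 ≈ 1.3042e+6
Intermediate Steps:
u = 659/3 (u = -4 + (1/3)*671 = -4 + 671/3 = 659/3 ≈ 219.67)
z(B) = -370358/3 - 562*B (z(B) = (B + 659/3)*(-537 - 25) = (659/3 + B)*(-562) = -370358/3 - 562*B)
610899 - z(1014) = 610899 - (-370358/3 - 562*1014) = 610899 - (-370358/3 - 569868) = 610899 - 1*(-2079962/3) = 610899 + 2079962/3 = 3912659/3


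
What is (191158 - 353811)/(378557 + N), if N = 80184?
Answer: -162653/458741 ≈ -0.35456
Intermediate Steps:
(191158 - 353811)/(378557 + N) = (191158 - 353811)/(378557 + 80184) = -162653/458741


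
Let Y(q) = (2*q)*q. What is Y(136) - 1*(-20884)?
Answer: 57876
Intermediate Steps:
Y(q) = 2*q²
Y(136) - 1*(-20884) = 2*136² - 1*(-20884) = 2*18496 + 20884 = 36992 + 20884 = 57876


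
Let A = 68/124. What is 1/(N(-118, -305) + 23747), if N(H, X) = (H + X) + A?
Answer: 31/723061 ≈ 4.2873e-5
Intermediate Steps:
A = 17/31 (A = 68*(1/124) = 17/31 ≈ 0.54839)
N(H, X) = 17/31 + H + X (N(H, X) = (H + X) + 17/31 = 17/31 + H + X)
1/(N(-118, -305) + 23747) = 1/((17/31 - 118 - 305) + 23747) = 1/(-13096/31 + 23747) = 1/(723061/31) = 31/723061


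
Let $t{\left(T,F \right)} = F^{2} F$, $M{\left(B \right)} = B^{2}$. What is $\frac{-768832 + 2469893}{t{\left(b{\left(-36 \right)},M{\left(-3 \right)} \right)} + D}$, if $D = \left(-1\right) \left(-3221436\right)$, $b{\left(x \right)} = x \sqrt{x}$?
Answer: $\frac{1701061}{3222165} \approx 0.52792$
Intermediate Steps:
$b{\left(x \right)} = x^{\frac{3}{2}}$
$D = 3221436$
$t{\left(T,F \right)} = F^{3}$
$\frac{-768832 + 2469893}{t{\left(b{\left(-36 \right)},M{\left(-3 \right)} \right)} + D} = \frac{-768832 + 2469893}{\left(\left(-3\right)^{2}\right)^{3} + 3221436} = \frac{1701061}{9^{3} + 3221436} = \frac{1701061}{729 + 3221436} = \frac{1701061}{3222165}$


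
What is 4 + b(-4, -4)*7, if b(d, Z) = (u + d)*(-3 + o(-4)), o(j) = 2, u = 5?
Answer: -3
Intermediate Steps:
b(d, Z) = -5 - d (b(d, Z) = (5 + d)*(-3 + 2) = (5 + d)*(-1) = -5 - d)
4 + b(-4, -4)*7 = 4 + (-5 - 1*(-4))*7 = 4 + (-5 + 4)*7 = 4 - 1*7 = 4 - 7 = -3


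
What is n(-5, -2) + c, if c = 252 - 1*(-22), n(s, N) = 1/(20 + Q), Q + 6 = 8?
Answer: 6029/22 ≈ 274.05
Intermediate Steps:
Q = 2 (Q = -6 + 8 = 2)
n(s, N) = 1/22 (n(s, N) = 1/(20 + 2) = 1/22)
c = 274 (c = 252 + 22 = 274)
n(-5, -2) + c = 1/22 + 274 = 6029/22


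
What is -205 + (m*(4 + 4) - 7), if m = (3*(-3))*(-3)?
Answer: 4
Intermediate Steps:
m = 27 (m = -9*(-3) = 27)
-205 + (m*(4 + 4) - 7) = -205 + (27*(4 + 4) - 7) = -205 + (27*8 - 7) = -205 + (216 - 7) = -205 + 209 = 4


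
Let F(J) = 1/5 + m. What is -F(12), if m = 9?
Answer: -46/5 ≈ -9.2000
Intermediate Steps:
F(J) = 46/5 (F(J) = 1/5 + 9 = ⅕ + 9 = 46/5)
-F(12) = -1*46/5 = -46/5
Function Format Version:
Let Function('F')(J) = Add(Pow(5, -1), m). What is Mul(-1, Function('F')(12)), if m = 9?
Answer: Rational(-46, 5) ≈ -9.2000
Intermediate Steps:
Function('F')(J) = Rational(46, 5) (Function('F')(J) = Add(Pow(5, -1), 9) = Add(Rational(1, 5), 9) = Rational(46, 5))
Mul(-1, Function('F')(12)) = Mul(-1, Rational(46, 5)) = Rational(-46, 5)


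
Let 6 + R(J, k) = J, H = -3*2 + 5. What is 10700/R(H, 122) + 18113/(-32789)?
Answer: -350969091/229523 ≈ -1529.1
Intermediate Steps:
H = -1 (H = -6 + 5 = -1)
R(J, k) = -6 + J
10700/R(H, 122) + 18113/(-32789) = 10700/(-6 - 1) + 18113/(-32789) = 10700/(-7) + 18113*(-1/32789) = 10700*(-⅐) - 18113/32789 = -10700/7 - 18113/32789 = -350969091/229523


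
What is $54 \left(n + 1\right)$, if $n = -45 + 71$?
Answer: $1458$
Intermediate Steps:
$n = 26$
$54 \left(n + 1\right) = 54 \left(26 + 1\right) = 54 \cdot 27 = 1458$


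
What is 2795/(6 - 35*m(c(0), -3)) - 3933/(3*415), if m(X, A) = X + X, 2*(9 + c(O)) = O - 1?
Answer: 280244/278465 ≈ 1.0064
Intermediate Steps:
c(O) = -19/2 + O/2 (c(O) = -9 + (O - 1)/2 = -9 + (-1 + O)/2 = -9 + (-½ + O/2) = -19/2 + O/2)
m(X, A) = 2*X
2795/(6 - 35*m(c(0), -3)) - 3933/(3*415) = 2795/(6 - 70*(-19/2 + (½)*0)) - 3933/(3*415) = 2795/(6 - 70*(-19/2 + 0)) - 3933/1245 = 2795/(6 - 70*(-19)/2) - 3933*1/1245 = 2795/(6 - 35*(-19)) - 1311/415 = 2795/(6 + 665) - 1311/415 = 2795/671 - 1311/415 = 280244/278465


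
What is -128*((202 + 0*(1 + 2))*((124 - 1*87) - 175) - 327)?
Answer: 3609984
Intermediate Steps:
-128*((202 + 0*(1 + 2))*((124 - 1*87) - 175) - 327) = -128*((202 + 0*3)*((124 - 87) - 175) - 327) = -128*((202 + 0)*(37 - 175) - 327) = -128*(202*(-138) - 327) = -128*(-27876 - 327) = -128*(-28203) = 3609984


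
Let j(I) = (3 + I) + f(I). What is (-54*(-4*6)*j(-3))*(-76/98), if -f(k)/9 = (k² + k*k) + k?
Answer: 6648480/49 ≈ 1.3568e+5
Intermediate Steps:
f(k) = -18*k² - 9*k (f(k) = -9*((k² + k*k) + k) = -9*((k² + k²) + k) = -9*(2*k² + k) = -9*(k + 2*k²) = -18*k² - 9*k)
j(I) = 3 + I - 9*I*(1 + 2*I) (j(I) = (3 + I) - 9*I*(1 + 2*I) = 3 + I - 9*I*(1 + 2*I))
(-54*(-4*6)*j(-3))*(-76/98) = (-54*(-4*6)*(3 - 18*(-3)² - 8*(-3)))*(-76/98) = (-(-1296)*(3 - 18*9 + 24))*(-76*1/98) = -(-1296)*(3 - 162 + 24)*(-38/49) = -(-1296)*(-135)*(-38/49) = -54*3240*(-38/49) = -174960*(-38/49) = 6648480/49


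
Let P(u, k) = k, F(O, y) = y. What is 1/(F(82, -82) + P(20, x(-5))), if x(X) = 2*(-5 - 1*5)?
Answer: -1/102 ≈ -0.0098039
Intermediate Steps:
x(X) = -20 (x(X) = 2*(-5 - 5) = 2*(-10) = -20)
1/(F(82, -82) + P(20, x(-5))) = 1/(-82 - 20) = 1/(-102) = -1/102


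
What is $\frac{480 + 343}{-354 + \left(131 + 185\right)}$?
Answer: $- \frac{823}{38} \approx -21.658$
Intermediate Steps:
$\frac{480 + 343}{-354 + \left(131 + 185\right)} = \frac{823}{-354 + 316} = \frac{823}{-38} = 823 \left(- \frac{1}{38}\right) = - \frac{823}{38}$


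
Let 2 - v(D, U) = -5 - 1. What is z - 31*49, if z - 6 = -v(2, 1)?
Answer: -1521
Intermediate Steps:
v(D, U) = 8 (v(D, U) = 2 - (-5 - 1) = 2 - 1*(-6) = 2 + 6 = 8)
z = -2 (z = 6 - 1*8 = 6 - 8 = -2)
z - 31*49 = -2 - 31*49 = -2 - 1519 = -1521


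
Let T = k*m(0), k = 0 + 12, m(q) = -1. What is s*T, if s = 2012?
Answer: -24144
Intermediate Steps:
k = 12
T = -12 (T = 12*(-1) = -12)
s*T = 2012*(-12) = -24144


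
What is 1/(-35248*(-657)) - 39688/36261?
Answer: -102121347523/93303324144 ≈ -1.0945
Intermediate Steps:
1/(-35248*(-657)) - 39688/36261 = -1/35248*(-1/657) - 39688*1/36261 = 1/23157936 - 39688/36261 = -102121347523/93303324144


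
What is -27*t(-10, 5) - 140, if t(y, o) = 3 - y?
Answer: -491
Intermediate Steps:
-27*t(-10, 5) - 140 = -27*(3 - 1*(-10)) - 140 = -27*(3 + 10) - 140 = -27*13 - 140 = -351 - 140 = -491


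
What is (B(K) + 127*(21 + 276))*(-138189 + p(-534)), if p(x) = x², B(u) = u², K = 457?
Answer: 36237359256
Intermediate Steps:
(B(K) + 127*(21 + 276))*(-138189 + p(-534)) = (457² + 127*(21 + 276))*(-138189 + (-534)²) = (208849 + 127*297)*(-138189 + 285156) = (208849 + 37719)*146967 = 246568*146967 = 36237359256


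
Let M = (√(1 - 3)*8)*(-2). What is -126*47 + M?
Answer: -5922 - 16*I*√2 ≈ -5922.0 - 22.627*I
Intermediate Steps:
M = -16*I*√2 (M = (√(-2)*8)*(-2) = ((I*√2)*8)*(-2) = (8*I*√2)*(-2) = -16*I*√2 ≈ -22.627*I)
-126*47 + M = -126*47 - 16*I*√2 = -5922 - 16*I*√2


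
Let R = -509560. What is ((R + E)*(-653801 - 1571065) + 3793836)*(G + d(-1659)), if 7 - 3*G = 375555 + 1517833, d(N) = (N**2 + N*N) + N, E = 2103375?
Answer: -17275420051789658304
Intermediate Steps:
d(N) = N + 2*N**2 (d(N) = (N**2 + N**2) + N = 2*N**2 + N = N + 2*N**2)
G = -631127 (G = 7/3 - (375555 + 1517833)/3 = 7/3 - 1/3*1893388 = 7/3 - 1893388/3 = -631127)
((R + E)*(-653801 - 1571065) + 3793836)*(G + d(-1659)) = ((-509560 + 2103375)*(-653801 - 1571065) + 3793836)*(-631127 - 1659*(1 + 2*(-1659))) = (1593815*(-2224866) + 3793836)*(-631127 - 1659*(1 - 3318)) = (-3546024803790 + 3793836)*(-631127 - 1659*(-3317)) = -3546021009954*(-631127 + 5502903) = -3546021009954*4871776 = -17275420051789658304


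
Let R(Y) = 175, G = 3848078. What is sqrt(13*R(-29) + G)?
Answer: 3*sqrt(427817) ≈ 1962.2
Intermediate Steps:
sqrt(13*R(-29) + G) = sqrt(13*175 + 3848078) = sqrt(2275 + 3848078) = sqrt(3850353) = 3*sqrt(427817)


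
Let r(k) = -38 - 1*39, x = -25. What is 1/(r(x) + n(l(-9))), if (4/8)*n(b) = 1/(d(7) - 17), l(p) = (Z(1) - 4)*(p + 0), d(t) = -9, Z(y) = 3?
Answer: -13/1002 ≈ -0.012974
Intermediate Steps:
r(k) = -77 (r(k) = -38 - 39 = -77)
l(p) = -p (l(p) = (3 - 4)*(p + 0) = -p)
n(b) = -1/13 (n(b) = 2/(-9 - 17) = 2/(-26) = 2*(-1/26) = -1/13)
1/(r(x) + n(l(-9))) = 1/(-77 - 1/13) = 1/(-1002/13) = -13/1002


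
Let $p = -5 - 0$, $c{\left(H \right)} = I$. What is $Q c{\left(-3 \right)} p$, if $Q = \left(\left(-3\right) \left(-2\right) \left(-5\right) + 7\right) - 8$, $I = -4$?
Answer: $-620$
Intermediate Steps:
$c{\left(H \right)} = -4$
$Q = -31$ ($Q = \left(6 \left(-5\right) + 7\right) - 8 = \left(-30 + 7\right) - 8 = -23 - 8 = -31$)
$p = -5$ ($p = -5 + 0 = -5$)
$Q c{\left(-3 \right)} p = \left(-31\right) \left(-4\right) \left(-5\right) = 124 \left(-5\right) = -620$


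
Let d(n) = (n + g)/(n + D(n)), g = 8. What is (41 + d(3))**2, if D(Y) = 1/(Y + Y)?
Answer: 714025/361 ≈ 1977.9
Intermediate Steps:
D(Y) = 1/(2*Y)
d(n) = (8 + n)/(n + 1/(2*n)) (d(n) = (n + 8)/(n + 1/(2*n)) = (8 + n)/(n + 1/(2*n)))
(41 + d(3))**2 = (41 + 2*3*(8 + 3)/(1 + 2*3**2))**2 = (41 + 2*3*11/(1 + 2*9))**2 = (41 + 2*3*11/(1 + 18))**2 = (41 + 2*3*11/19)**2 = (41 + 2*3*(1/19)*11)**2 = (41 + 66/19)**2 = (845/19)**2 = 714025/361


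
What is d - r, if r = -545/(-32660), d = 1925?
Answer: 12573991/6532 ≈ 1925.0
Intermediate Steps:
r = 109/6532 (r = -545*(-1/32660) = 109/6532 ≈ 0.016687)
d - r = 1925 - 1*109/6532 = 1925 - 109/6532 = 12573991/6532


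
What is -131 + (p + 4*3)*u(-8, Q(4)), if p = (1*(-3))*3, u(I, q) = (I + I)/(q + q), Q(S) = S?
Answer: -137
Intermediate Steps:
u(I, q) = I/q (u(I, q) = (2*I)/((2*q)) = (2*I)*(1/(2*q)) = I/q)
p = -9 (p = -3*3 = -9)
-131 + (p + 4*3)*u(-8, Q(4)) = -131 + (-9 + 4*3)*(-8/4) = -131 + (-9 + 12)*(-8*¼) = -131 + 3*(-2) = -131 - 6 = -137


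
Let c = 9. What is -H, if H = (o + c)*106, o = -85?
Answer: 8056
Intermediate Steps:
H = -8056 (H = (-85 + 9)*106 = -76*106 = -8056)
-H = -1*(-8056) = 8056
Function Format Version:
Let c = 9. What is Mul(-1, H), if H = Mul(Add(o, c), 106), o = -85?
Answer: 8056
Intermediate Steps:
H = -8056 (H = Mul(Add(-85, 9), 106) = Mul(-76, 106) = -8056)
Mul(-1, H) = Mul(-1, -8056) = 8056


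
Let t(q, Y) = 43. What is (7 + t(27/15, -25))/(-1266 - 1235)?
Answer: -50/2501 ≈ -0.019992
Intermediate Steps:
(7 + t(27/15, -25))/(-1266 - 1235) = (7 + 43)/(-1266 - 1235) = 50/(-2501) = 50*(-1/2501) = -50/2501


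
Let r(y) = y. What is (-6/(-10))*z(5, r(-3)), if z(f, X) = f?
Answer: 3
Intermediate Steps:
(-6/(-10))*z(5, r(-3)) = -6/(-10)*5 = -6*(-1)/10*5 = -6*(-⅒)*5 = (⅗)*5 = 3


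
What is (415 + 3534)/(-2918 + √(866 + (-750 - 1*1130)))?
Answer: -523781/387079 - 4667*I*√6/774158 ≈ -1.3532 - 0.014767*I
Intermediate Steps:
(415 + 3534)/(-2918 + √(866 + (-750 - 1*1130))) = 3949/(-2918 + √(866 + (-750 - 1130))) = 3949/(-2918 + √(866 - 1880)) = 3949/(-2918 + √(-1014)) = 3949/(-2918 + 13*I*√6)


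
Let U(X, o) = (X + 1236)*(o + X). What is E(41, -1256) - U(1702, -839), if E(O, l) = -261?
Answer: -2535755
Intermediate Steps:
U(X, o) = (1236 + X)*(X + o)
E(41, -1256) - U(1702, -839) = -261 - (1702² + 1236*1702 + 1236*(-839) + 1702*(-839)) = -261 - (2896804 + 2103672 - 1037004 - 1427978) = -261 - 1*2535494 = -261 - 2535494 = -2535755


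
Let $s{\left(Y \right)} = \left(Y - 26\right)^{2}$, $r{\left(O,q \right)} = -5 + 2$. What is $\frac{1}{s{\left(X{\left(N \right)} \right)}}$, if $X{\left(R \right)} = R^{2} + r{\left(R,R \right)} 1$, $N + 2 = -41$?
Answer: $\frac{1}{3312400} \approx 3.019 \cdot 10^{-7}$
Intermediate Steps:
$r{\left(O,q \right)} = -3$
$N = -43$ ($N = -2 - 41 = -43$)
$X{\left(R \right)} = -3 + R^{2}$ ($X{\left(R \right)} = R^{2} - 3 = -3 + R^{2}$)
$s{\left(Y \right)} = \left(-26 + Y\right)^{2}$
$\frac{1}{s{\left(X{\left(N \right)} \right)}} = \frac{1}{\left(-26 - \left(3 - \left(-43\right)^{2}\right)\right)^{2}} = \frac{1}{\left(-26 + \left(-3 + 1849\right)\right)^{2}} = \frac{1}{\left(-26 + 1846\right)^{2}} = \frac{1}{1820^{2}} = \frac{1}{3312400}$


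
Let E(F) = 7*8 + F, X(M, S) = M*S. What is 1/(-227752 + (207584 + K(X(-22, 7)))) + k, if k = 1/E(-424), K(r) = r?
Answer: -10345/3739248 ≈ -0.0027666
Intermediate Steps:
E(F) = 56 + F
k = -1/368 (k = 1/(56 - 424) = 1/(-368) = -1/368 ≈ -0.0027174)
1/(-227752 + (207584 + K(X(-22, 7)))) + k = 1/(-227752 + (207584 - 22*7)) - 1/368 = 1/(-227752 + (207584 - 154)) - 1/368 = 1/(-227752 + 207430) - 1/368 = 1/(-20322) - 1/368 = -1/20322 - 1/368 = -10345/3739248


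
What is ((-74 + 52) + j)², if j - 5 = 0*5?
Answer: 289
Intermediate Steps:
j = 5 (j = 5 + 0*5 = 5 + 0 = 5)
((-74 + 52) + j)² = ((-74 + 52) + 5)² = (-22 + 5)² = (-17)² = 289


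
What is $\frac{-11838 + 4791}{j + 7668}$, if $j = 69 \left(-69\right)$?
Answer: $- \frac{783}{323} \approx -2.4241$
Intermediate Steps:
$j = -4761$
$\frac{-11838 + 4791}{j + 7668} = \frac{-11838 + 4791}{-4761 + 7668} = - \frac{7047}{2907} = \left(-7047\right) \frac{1}{2907} = - \frac{783}{323}$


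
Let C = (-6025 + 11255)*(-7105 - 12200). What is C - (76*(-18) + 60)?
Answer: -100963842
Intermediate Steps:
C = -100965150 (C = 5230*(-19305) = -100965150)
C - (76*(-18) + 60) = -100965150 - (76*(-18) + 60) = -100965150 - (-1368 + 60) = -100965150 - 1*(-1308) = -100965150 + 1308 = -100963842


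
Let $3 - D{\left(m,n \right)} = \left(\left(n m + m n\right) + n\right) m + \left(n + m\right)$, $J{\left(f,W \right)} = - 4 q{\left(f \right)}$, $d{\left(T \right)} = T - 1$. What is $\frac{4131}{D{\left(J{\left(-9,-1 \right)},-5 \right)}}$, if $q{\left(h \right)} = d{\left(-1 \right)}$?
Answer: $\frac{243}{40} \approx 6.075$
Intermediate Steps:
$d{\left(T \right)} = -1 + T$ ($d{\left(T \right)} = T - 1 = -1 + T$)
$q{\left(h \right)} = -2$ ($q{\left(h \right)} = -1 - 1 = -2$)
$J{\left(f,W \right)} = 8$ ($J{\left(f,W \right)} = \left(-4\right) \left(-2\right) = 8$)
$D{\left(m,n \right)} = 3 - m - n - m \left(n + 2 m n\right)$ ($D{\left(m,n \right)} = 3 - \left(\left(\left(n m + m n\right) + n\right) m + \left(n + m\right)\right) = 3 - \left(\left(\left(m n + m n\right) + n\right) m + \left(m + n\right)\right) = 3 - \left(\left(2 m n + n\right) m + \left(m + n\right)\right) = 3 - \left(\left(n + 2 m n\right) m + \left(m + n\right)\right) = 3 - \left(m \left(n + 2 m n\right) + \left(m + n\right)\right) = 3 - \left(m + n + m \left(n + 2 m n\right)\right) = 3 - m - n - m \left(n + 2 m n\right)$)
$\frac{4131}{D{\left(J{\left(-9,-1 \right)},-5 \right)}} = \frac{4131}{3 - 8 - -5 - 8 \left(-5\right) - - 10 \cdot 8^{2}} = \frac{4131}{3 - 8 + 5 + 40 - \left(-10\right) 64} = \frac{4131}{3 - 8 + 5 + 40 + 640} = \frac{4131}{680} = 4131 \cdot \frac{1}{680} = \frac{243}{40}$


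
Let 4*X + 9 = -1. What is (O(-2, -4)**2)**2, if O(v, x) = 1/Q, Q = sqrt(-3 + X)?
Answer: 4/121 ≈ 0.033058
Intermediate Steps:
X = -5/2 (X = -9/4 + (1/4)*(-1) = -9/4 - 1/4 = -5/2 ≈ -2.5000)
Q = I*sqrt(22)/2 (Q = sqrt(-3 - 5/2) = sqrt(-11/2) = I*sqrt(22)/2 ≈ 2.3452*I)
O(v, x) = -I*sqrt(22)/11 (O(v, x) = 1/(I*sqrt(22)/2) = -I*sqrt(22)/11)
(O(-2, -4)**2)**2 = ((-I*sqrt(22)/11)**2)**2 = (-2/11)**2 = 4/121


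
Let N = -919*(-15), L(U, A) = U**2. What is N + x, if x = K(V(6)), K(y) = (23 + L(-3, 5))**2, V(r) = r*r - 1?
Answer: 14809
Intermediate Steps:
V(r) = -1 + r**2 (V(r) = r**2 - 1 = -1 + r**2)
K(y) = 1024 (K(y) = (23 + (-3)**2)**2 = (23 + 9)**2 = 32**2 = 1024)
x = 1024
N = 13785
N + x = 13785 + 1024 = 14809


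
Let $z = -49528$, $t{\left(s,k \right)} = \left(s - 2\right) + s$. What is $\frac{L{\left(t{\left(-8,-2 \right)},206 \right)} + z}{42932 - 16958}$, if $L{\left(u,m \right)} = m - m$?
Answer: $- \frac{24764}{12987} \approx -1.9068$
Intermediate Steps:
$t{\left(s,k \right)} = -2 + 2 s$ ($t{\left(s,k \right)} = \left(-2 + s\right) + s = -2 + 2 s$)
$L{\left(u,m \right)} = 0$
$\frac{L{\left(t{\left(-8,-2 \right)},206 \right)} + z}{42932 - 16958} = \frac{0 - 49528}{42932 - 16958} = - \frac{49528}{25974} = \left(-49528\right) \frac{1}{25974} = - \frac{24764}{12987}$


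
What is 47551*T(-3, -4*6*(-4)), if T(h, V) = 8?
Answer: 380408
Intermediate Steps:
47551*T(-3, -4*6*(-4)) = 47551*8 = 380408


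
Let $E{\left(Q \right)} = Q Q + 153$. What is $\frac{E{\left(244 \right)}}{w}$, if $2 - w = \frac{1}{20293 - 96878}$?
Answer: $\frac{4571282065}{153171} \approx 29844.0$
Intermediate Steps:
$E{\left(Q \right)} = 153 + Q^{2}$ ($E{\left(Q \right)} = Q^{2} + 153 = 153 + Q^{2}$)
$w = \frac{153171}{76585}$ ($w = 2 - \frac{1}{20293 - 96878} = 2 - \frac{1}{-76585} = 2 - - \frac{1}{76585} = 2 + \frac{1}{76585} = \frac{153171}{76585} \approx 2.0$)
$\frac{E{\left(244 \right)}}{w} = \frac{153 + 244^{2}}{\frac{153171}{76585}} = \left(153 + 59536\right) \frac{76585}{153171} = 59689 \cdot \frac{76585}{153171} = \frac{4571282065}{153171}$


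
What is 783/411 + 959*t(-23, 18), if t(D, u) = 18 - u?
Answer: 261/137 ≈ 1.9051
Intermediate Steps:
783/411 + 959*t(-23, 18) = 783/411 + 959*(18 - 1*18) = 783*(1/411) + 959*(18 - 18) = 261/137 + 959*0 = 261/137 + 0 = 261/137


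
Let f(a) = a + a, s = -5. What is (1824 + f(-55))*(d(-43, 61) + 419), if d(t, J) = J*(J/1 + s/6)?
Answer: 21026495/3 ≈ 7.0088e+6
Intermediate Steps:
f(a) = 2*a
d(t, J) = J*(-5/6 + J) (d(t, J) = J*(J/1 - 5/6) = J*(J*1 - 5*1/6) = J*(J - 5/6) = J*(-5/6 + J))
(1824 + f(-55))*(d(-43, 61) + 419) = (1824 + 2*(-55))*((1/6)*61*(-5 + 6*61) + 419) = (1824 - 110)*((1/6)*61*(-5 + 366) + 419) = 1714*((1/6)*61*361 + 419) = 1714*(22021/6 + 419) = 1714*(24535/6) = 21026495/3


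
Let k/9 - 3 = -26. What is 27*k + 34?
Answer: -5555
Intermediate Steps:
k = -207 (k = 27 + 9*(-26) = 27 - 234 = -207)
27*k + 34 = 27*(-207) + 34 = -5589 + 34 = -5555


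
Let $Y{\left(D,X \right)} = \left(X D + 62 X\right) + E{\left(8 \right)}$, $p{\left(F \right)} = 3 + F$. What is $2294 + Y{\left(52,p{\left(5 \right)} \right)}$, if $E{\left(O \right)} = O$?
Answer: $3214$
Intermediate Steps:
$Y{\left(D,X \right)} = 8 + 62 X + D X$ ($Y{\left(D,X \right)} = \left(X D + 62 X\right) + 8 = \left(D X + 62 X\right) + 8 = \left(62 X + D X\right) + 8 = 8 + 62 X + D X$)
$2294 + Y{\left(52,p{\left(5 \right)} \right)} = 2294 + \left(8 + 62 \left(3 + 5\right) + 52 \left(3 + 5\right)\right) = 2294 + \left(8 + 62 \cdot 8 + 52 \cdot 8\right) = 2294 + \left(8 + 496 + 416\right) = 2294 + 920 = 3214$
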